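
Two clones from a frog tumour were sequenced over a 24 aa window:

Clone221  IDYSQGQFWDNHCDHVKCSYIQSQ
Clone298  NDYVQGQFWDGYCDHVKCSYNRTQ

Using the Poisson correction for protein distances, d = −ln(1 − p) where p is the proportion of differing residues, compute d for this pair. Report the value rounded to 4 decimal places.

0.3448

The sequences differ at positions 1 (I/N), 4 (S/V), 11 (N/G), 12 (H/Y), 21 (I/N), 22 (Q/R), 23 (S/T).
p = 7/24 = 0.291667.
d = −ln(1 − 0.291667) = −ln(0.708333) = 0.3448.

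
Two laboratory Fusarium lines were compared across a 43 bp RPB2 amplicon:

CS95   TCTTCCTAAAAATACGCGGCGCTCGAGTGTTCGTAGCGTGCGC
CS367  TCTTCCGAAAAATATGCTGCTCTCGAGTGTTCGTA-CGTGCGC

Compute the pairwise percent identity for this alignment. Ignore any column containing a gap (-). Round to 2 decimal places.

90.48%

Excluding the 1 gap column leaves 42 comparable sites.
The sequences differ at positions 7 (T/G), 15 (C/T), 18 (G/T), 21 (G/T).
38 of the 42 comparable sites match, so the percent identity is 38/42 × 100 = 90.48%.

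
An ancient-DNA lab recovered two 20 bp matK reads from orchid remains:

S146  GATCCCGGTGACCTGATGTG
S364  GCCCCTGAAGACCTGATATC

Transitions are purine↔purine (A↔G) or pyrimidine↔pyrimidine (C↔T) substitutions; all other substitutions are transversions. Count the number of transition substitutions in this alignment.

The sequences differ at positions 2 (A/C, transversion), 3 (T/C, transition), 6 (C/T, transition), 8 (G/A, transition), 9 (T/A, transversion), 18 (G/A, transition), 20 (G/C, transversion).
Of the 7 differences, 4 transitions and 3 transversions, so the answer is 4.

4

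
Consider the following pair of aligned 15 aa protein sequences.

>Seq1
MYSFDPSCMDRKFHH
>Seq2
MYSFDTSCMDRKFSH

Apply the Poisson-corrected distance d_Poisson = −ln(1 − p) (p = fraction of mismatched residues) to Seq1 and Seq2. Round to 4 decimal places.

0.1431

Mismatches occur at site 6 (P→T), site 14 (H→S).
p = 2/15 = 0.133333.
d = −ln(1 − 0.133333) = −ln(0.866667) = 0.1431.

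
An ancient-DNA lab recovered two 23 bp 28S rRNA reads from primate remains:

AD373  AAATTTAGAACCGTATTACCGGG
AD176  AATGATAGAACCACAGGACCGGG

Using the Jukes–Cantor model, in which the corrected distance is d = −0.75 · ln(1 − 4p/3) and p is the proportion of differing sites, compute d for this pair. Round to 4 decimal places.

Differing sites — 3:A/T; 4:T/G; 5:T/A; 13:G/A; 14:T/C; 16:T/G; 17:T/G.
p = 7/23 = 0.304348.
d = −0.75 · ln(1 − (4/3)·0.304348) = −0.75 · ln(0.594203) = −0.75 · (-0.520534) = 0.3904.

0.3904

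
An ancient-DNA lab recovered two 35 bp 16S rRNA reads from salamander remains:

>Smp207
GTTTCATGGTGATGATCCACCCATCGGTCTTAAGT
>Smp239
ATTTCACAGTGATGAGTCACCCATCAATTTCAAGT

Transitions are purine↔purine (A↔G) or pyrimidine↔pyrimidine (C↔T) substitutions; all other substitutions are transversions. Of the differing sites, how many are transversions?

Differing sites — 1:G/A (Ti); 7:T/C (Ti); 8:G/A (Ti); 16:T/G (Tv); 17:C/T (Ti); 26:G/A (Ti); 27:G/A (Ti); 29:C/T (Ti); 31:T/C (Ti).
Of the 9 differences, 8 transitions and 1 transversion, so the answer is 1.

1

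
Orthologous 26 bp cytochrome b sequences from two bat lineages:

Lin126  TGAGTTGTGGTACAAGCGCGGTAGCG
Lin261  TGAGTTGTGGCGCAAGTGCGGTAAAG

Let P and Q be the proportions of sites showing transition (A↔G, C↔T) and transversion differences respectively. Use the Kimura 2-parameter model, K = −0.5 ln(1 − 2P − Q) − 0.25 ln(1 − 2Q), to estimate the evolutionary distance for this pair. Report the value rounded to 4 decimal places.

0.2325

The sequences differ at positions 11 (T/C, transition), 12 (A/G, transition), 17 (C/T, transition), 24 (G/A, transition), 25 (C/A, transversion).
Of the 5 differences, 4 transitions and 1 transversion over 26 sites: P = 4/26 = 0.153846, Q = 1/26 = 0.038462.
d = −0.5·ln(0.653846) − 0.25·ln(0.923076) = −0.5·(-0.424883) − 0.25·(-0.080044) = 0.2325.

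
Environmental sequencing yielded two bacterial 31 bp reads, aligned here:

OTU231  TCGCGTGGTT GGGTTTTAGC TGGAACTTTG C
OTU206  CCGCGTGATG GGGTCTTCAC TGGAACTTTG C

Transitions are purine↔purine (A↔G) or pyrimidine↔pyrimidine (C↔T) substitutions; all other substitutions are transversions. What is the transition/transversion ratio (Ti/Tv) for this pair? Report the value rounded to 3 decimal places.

2.000

Differing sites — 1:T/C (Ti); 8:G/A (Ti); 10:T/G (Tv); 15:T/C (Ti); 18:A/C (Tv); 19:G/A (Ti).
Of the 6 differences, 4 transitions and 2 transversions, so Ti/Tv = 4/2 = 2.000.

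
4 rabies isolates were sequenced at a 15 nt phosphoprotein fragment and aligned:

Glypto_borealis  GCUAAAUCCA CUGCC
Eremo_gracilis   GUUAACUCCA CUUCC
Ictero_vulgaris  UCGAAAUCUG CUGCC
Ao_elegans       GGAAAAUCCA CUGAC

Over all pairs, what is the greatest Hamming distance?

7

Pairwise Hamming distances:
  Glypto_borealis vs Eremo_gracilis: 3
  Glypto_borealis vs Ictero_vulgaris: 4
  Glypto_borealis vs Ao_elegans: 3
  Eremo_gracilis vs Ictero_vulgaris: 7
  Eremo_gracilis vs Ao_elegans: 5
  Ictero_vulgaris vs Ao_elegans: 6
The largest is 7, between Eremo_gracilis and Ictero_vulgaris.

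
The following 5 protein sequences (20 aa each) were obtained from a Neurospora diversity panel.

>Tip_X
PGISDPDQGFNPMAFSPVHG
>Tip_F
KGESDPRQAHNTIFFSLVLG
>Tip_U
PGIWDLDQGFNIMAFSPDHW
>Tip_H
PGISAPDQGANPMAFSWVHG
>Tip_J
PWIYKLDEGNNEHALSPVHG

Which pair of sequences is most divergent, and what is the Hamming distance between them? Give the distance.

16

Pairwise Hamming distances:
  Tip_X vs Tip_F: 10
  Tip_X vs Tip_U: 5
  Tip_X vs Tip_H: 3
  Tip_X vs Tip_J: 9
  Tip_F vs Tip_U: 14
  Tip_F vs Tip_H: 11
  Tip_F vs Tip_J: 16
  Tip_U vs Tip_H: 8
  Tip_U vs Tip_J: 10
  Tip_H vs Tip_J: 10
The largest is 16, between Tip_F and Tip_J.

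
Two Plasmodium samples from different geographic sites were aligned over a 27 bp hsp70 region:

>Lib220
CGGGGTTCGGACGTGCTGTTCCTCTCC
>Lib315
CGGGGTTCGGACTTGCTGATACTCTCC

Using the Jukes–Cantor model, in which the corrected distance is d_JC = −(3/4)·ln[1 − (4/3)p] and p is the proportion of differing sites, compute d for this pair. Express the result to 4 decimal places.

The sequences differ at positions 13 (G/T), 19 (T/A), 21 (C/A).
p = 3/27 = 0.111111.
d = −0.75 · ln(1 − (4/3)·0.111111) = −0.75 · ln(0.851852) = −0.75 · (-0.160342) = 0.1203.

0.1203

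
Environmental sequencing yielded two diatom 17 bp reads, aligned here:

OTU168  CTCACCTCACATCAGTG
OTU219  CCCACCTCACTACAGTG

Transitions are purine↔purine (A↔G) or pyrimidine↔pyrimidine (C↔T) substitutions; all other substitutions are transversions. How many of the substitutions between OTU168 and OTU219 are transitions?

1

The sequences differ at positions 2 (T/C, transition), 11 (A/T, transversion), 12 (T/A, transversion).
Of the 3 differences, 1 transition and 2 transversions, so the answer is 1.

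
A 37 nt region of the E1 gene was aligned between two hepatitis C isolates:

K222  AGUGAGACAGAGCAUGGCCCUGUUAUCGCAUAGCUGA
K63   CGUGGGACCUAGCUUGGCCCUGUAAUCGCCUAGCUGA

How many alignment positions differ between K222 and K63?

7

Differing sites — 1:A/C; 5:A/G; 9:A/C; 10:G/U; 14:A/U; 24:U/A; 30:A/C.
That gives 7 mismatches out of 37 aligned sites, so the Hamming distance is 7.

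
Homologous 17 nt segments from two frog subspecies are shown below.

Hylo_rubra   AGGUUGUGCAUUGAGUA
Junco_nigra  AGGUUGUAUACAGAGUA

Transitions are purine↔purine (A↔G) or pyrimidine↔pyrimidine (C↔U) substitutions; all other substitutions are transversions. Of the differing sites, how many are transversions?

Differing sites — 8:G/A (Ti); 9:C/U (Ti); 11:U/C (Ti); 12:U/A (Tv).
Of the 4 differences, 3 transitions and 1 transversion, so the answer is 1.

1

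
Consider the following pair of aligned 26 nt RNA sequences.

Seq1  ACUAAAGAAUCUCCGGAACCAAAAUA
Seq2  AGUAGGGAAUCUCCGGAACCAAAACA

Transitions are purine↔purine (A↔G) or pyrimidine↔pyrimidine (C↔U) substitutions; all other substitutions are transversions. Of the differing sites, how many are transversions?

1

Mismatches occur at site 2 (C/G, transversion), site 5 (A/G, transition), site 6 (A/G, transition), site 25 (U/C, transition).
Of the 4 differences, 3 transitions and 1 transversion, so the answer is 1.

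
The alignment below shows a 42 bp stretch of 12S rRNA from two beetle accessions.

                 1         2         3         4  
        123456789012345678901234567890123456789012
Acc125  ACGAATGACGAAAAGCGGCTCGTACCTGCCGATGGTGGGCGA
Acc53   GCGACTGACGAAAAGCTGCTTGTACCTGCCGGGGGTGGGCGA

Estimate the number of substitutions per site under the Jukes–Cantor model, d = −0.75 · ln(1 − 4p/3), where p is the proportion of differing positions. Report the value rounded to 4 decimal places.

Differing sites — 1:A/G; 5:A/C; 17:G/T; 21:C/T; 32:A/G; 33:T/G.
p = 6/42 = 0.142857.
d = −0.75 · ln(1 − (4/3)·0.142857) = −0.75 · ln(0.809524) = −0.75 · (-0.211309) = 0.1585.

0.1585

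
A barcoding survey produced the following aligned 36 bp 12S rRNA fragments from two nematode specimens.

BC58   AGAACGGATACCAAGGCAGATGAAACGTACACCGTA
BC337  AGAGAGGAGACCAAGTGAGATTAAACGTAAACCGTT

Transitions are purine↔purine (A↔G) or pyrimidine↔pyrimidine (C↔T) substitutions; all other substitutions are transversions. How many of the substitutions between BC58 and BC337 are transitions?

1

Mismatches occur at site 4 (A↔G, transition), site 5 (C↔A, transversion), site 9 (T↔G, transversion), site 16 (G↔T, transversion), site 17 (C↔G, transversion), site 22 (G↔T, transversion), site 30 (C↔A, transversion), site 36 (A↔T, transversion).
Of the 8 differences, 1 transition and 7 transversions, so the answer is 1.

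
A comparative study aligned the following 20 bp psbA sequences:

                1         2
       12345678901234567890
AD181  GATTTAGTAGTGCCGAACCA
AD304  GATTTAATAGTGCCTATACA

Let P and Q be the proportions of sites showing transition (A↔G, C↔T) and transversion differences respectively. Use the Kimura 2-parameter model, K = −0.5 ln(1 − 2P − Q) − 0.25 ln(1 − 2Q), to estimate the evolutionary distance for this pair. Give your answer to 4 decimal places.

0.2330

The sequences differ at positions 7 (G/A, transition), 15 (G/T, transversion), 17 (A/T, transversion), 18 (C/A, transversion).
Of the 4 differences, 1 transition and 3 transversions over 20 sites: P = 1/20 = 0.050000, Q = 3/20 = 0.150000.
d = −0.5·ln(0.750000) − 0.25·ln(0.700000) = −0.5·(-0.287682) − 0.25·(-0.356675) = 0.2330.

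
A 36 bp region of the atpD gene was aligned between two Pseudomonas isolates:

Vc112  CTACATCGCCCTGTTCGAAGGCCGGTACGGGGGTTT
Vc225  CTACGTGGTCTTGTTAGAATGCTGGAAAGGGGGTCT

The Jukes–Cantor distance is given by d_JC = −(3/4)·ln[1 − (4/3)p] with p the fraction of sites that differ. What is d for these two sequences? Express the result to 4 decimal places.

Mismatches occur at site 5 (A/G), site 7 (C/G), site 9 (C/T), site 11 (C/T), site 16 (C/A), site 20 (G/T), site 23 (C/T), site 26 (T/A), site 28 (C/A), site 35 (T/C).
p = 10/36 = 0.277778.
d = −0.75 · ln(1 − (4/3)·0.277778) = −0.75 · ln(0.629629) = −0.75 · (-0.462625) = 0.3470.

0.3470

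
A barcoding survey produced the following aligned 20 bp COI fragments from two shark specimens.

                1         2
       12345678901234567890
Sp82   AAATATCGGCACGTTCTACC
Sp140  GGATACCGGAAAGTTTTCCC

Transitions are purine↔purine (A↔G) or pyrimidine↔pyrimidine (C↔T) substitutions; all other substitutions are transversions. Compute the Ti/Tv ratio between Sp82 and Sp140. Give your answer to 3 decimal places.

The sequences differ at positions 1 (A/G, transition), 2 (A/G, transition), 6 (T/C, transition), 10 (C/A, transversion), 12 (C/A, transversion), 16 (C/T, transition), 18 (A/C, transversion).
Of the 7 differences, 4 transitions and 3 transversions, so Ti/Tv = 4/3 = 1.333.

1.333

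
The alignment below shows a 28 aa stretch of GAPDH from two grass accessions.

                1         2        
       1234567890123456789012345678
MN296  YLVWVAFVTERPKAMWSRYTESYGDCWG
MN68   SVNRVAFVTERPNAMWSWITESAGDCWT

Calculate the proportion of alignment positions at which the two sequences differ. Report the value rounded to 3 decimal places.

0.321

Mismatches occur at site 1 (Y↔S), site 2 (L↔V), site 3 (V↔N), site 4 (W↔R), site 13 (K↔N), site 18 (R↔W), site 19 (Y↔I), site 23 (Y↔A), site 28 (G↔T).
There are 9 differences over 28 sites, so p = 9/28 = 0.321.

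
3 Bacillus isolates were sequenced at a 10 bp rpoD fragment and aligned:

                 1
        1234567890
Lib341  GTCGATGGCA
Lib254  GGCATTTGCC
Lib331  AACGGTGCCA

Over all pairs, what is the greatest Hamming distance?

7

Pairwise Hamming distances:
  Lib341 vs Lib254: 5
  Lib341 vs Lib331: 4
  Lib254 vs Lib331: 7
The largest is 7, between Lib254 and Lib331.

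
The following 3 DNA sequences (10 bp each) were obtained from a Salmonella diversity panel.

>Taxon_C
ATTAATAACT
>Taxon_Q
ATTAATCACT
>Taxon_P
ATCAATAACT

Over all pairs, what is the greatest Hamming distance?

2

Pairwise Hamming distances:
  Taxon_C vs Taxon_Q: 1
  Taxon_C vs Taxon_P: 1
  Taxon_Q vs Taxon_P: 2
The largest is 2, between Taxon_Q and Taxon_P.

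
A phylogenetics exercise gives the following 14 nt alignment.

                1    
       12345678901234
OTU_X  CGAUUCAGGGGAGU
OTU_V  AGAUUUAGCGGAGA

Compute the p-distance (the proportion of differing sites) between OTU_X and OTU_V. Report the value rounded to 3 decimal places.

Differing sites — 1:C/A; 6:C/U; 9:G/C; 14:U/A.
There are 4 differences over 14 sites, so p = 4/14 = 0.286.

0.286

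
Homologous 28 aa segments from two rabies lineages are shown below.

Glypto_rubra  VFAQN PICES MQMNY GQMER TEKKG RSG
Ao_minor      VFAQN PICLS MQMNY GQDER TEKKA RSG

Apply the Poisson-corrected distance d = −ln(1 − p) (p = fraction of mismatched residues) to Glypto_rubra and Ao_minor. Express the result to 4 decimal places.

0.1133

Differing sites — 9:E/L; 18:M/D; 25:G/A.
p = 3/28 = 0.107143.
d = −ln(1 − 0.107143) = −ln(0.892857) = 0.1133.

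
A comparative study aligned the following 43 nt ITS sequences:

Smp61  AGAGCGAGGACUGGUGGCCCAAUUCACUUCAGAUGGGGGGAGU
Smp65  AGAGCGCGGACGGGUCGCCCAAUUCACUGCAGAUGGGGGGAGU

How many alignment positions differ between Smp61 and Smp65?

4

Differing sites — 7:A/C; 12:U/G; 16:G/C; 29:U/G.
That gives 4 mismatches out of 43 aligned sites, so the Hamming distance is 4.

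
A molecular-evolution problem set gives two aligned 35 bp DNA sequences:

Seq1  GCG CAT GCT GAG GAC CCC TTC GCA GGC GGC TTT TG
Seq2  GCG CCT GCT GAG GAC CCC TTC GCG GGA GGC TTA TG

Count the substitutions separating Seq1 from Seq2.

4

The sequences differ at positions 5 (A/C), 24 (A/G), 27 (C/A), 33 (T/A).
That gives 4 mismatches out of 35 aligned sites, so the Hamming distance is 4.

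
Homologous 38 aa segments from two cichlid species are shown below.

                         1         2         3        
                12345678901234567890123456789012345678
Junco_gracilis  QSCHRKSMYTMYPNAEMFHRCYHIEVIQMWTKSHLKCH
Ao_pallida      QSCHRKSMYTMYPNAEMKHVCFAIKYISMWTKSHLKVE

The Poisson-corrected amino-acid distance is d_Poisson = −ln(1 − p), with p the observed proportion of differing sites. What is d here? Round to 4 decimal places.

Mismatches occur at site 18 (F/K), site 20 (R/V), site 22 (Y/F), site 23 (H/A), site 25 (E/K), site 26 (V/Y), site 28 (Q/S), site 37 (C/V), site 38 (H/E).
p = 9/38 = 0.236842.
d = −ln(1 − 0.236842) = −ln(0.763158) = 0.2703.

0.2703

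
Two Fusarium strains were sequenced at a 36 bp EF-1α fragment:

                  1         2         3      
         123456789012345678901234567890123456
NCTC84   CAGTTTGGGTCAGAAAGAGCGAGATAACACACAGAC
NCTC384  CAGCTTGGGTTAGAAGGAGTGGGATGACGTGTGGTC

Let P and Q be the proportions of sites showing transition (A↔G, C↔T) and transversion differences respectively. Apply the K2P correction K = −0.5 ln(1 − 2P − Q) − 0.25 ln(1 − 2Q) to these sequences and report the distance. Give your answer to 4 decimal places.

Differing sites — 4:T/C (Ti); 11:C/T (Ti); 16:A/G (Ti); 20:C/T (Ti); 22:A/G (Ti); 26:A/G (Ti); 29:A/G (Ti); 30:C/T (Ti); 31:A/G (Ti); 32:C/T (Ti); 33:A/G (Ti); 35:A/T (Tv).
Of the 12 differences, 11 transitions and 1 transversion over 36 sites: P = 11/36 = 0.305556, Q = 1/36 = 0.027778.
d = −0.5·ln(0.361110) − 0.25·ln(0.944444) = −0.5·(-1.018573) − 0.25·(-0.057159) = 0.5236.

0.5236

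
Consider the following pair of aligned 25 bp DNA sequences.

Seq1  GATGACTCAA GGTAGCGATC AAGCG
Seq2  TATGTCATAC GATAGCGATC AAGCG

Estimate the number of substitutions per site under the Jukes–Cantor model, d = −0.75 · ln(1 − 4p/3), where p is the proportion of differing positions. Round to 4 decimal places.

0.2892

The sequences differ at positions 1 (G/T), 5 (A/T), 7 (T/A), 8 (C/T), 10 (A/C), 12 (G/A).
p = 6/25 = 0.240000.
d = −0.75 · ln(1 − (4/3)·0.240000) = −0.75 · ln(0.680000) = −0.75 · (-0.385662) = 0.2892.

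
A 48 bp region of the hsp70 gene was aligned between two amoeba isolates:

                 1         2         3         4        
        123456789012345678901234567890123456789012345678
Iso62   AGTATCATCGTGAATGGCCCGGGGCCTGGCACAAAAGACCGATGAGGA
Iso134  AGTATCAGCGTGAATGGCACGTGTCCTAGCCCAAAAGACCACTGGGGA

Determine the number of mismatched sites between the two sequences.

Mismatches occur at site 8 (T→G), site 19 (C→A), site 22 (G→T), site 24 (G→T), site 28 (G→A), site 31 (A→C), site 41 (G→A), site 42 (A→C), site 45 (A→G).
That gives 9 mismatches out of 48 aligned sites, so the Hamming distance is 9.

9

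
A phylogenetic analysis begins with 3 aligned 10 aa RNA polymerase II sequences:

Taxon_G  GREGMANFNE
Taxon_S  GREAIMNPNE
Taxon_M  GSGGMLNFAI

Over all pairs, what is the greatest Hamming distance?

Pairwise Hamming distances:
  Taxon_G vs Taxon_S: 4
  Taxon_G vs Taxon_M: 5
  Taxon_S vs Taxon_M: 8
The largest is 8, between Taxon_S and Taxon_M.

8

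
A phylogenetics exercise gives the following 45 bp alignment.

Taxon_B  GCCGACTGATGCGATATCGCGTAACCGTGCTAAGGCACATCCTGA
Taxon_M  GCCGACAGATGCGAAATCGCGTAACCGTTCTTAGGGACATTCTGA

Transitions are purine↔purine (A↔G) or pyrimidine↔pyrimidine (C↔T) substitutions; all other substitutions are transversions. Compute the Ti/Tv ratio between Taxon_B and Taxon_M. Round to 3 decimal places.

0.200

Differing sites — 7:T/A (Tv); 15:T/A (Tv); 29:G/T (Tv); 32:A/T (Tv); 36:C/G (Tv); 41:C/T (Ti).
Of the 6 differences, 1 transition and 5 transversions, so Ti/Tv = 1/5 = 0.200.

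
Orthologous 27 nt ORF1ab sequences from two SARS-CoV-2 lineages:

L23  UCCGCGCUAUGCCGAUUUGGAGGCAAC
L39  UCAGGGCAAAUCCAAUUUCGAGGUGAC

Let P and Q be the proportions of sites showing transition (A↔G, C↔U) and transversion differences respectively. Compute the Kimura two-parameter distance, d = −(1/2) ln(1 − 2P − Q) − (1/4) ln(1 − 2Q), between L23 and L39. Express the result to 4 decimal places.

0.4408

Mismatches occur at site 3 (C↔A, transversion), site 5 (C↔G, transversion), site 8 (U↔A, transversion), site 10 (U↔A, transversion), site 11 (G↔U, transversion), site 14 (G↔A, transition), site 19 (G↔C, transversion), site 24 (C↔U, transition), site 25 (A↔G, transition).
Of the 9 differences, 3 transitions and 6 transversions over 27 sites: P = 3/27 = 0.111111, Q = 6/27 = 0.222222.
d = −0.5·ln(0.555556) − 0.25·ln(0.555556) = −0.5·(-0.587786) − 0.25·(-0.587786) = 0.4408.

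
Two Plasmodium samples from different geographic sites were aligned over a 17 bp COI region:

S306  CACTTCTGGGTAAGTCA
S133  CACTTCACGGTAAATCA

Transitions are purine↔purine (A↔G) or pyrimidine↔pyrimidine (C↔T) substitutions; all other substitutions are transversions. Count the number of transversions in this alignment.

Differing sites — 7:T/A (Tv); 8:G/C (Tv); 14:G/A (Ti).
Of the 3 differences, 1 transition and 2 transversions, so the answer is 2.

2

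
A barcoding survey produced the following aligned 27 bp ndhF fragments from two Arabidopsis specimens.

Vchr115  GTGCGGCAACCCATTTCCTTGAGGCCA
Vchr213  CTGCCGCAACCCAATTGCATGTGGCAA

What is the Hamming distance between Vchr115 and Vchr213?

7

Mismatches occur at site 1 (G→C), site 5 (G→C), site 14 (T→A), site 17 (C→G), site 19 (T→A), site 22 (A→T), site 26 (C→A).
That gives 7 mismatches out of 27 aligned sites, so the Hamming distance is 7.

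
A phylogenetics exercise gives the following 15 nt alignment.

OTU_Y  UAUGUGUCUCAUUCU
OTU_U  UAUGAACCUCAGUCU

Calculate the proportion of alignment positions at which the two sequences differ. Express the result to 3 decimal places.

Differing sites — 5:U/A; 6:G/A; 7:U/C; 12:U/G.
There are 4 differences over 15 sites, so p = 4/15 = 0.267.

0.267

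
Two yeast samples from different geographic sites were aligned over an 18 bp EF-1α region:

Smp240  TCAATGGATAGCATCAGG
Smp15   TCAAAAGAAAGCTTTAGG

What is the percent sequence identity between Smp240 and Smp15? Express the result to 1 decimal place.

Mismatches occur at site 5 (T/A), site 6 (G/A), site 9 (T/A), site 13 (A/T), site 15 (C/T).
13 of the 18 sites match, so the percent identity is 13/18 × 100 = 72.2%.

72.2%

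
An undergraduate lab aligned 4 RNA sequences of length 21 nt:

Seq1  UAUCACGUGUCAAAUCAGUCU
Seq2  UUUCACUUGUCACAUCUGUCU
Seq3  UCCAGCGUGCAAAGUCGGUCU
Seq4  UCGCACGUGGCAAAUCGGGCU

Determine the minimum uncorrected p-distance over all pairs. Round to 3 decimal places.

0.190

Pairwise Hamming distances:
  Seq1 vs Seq2: 4
  Seq1 vs Seq3: 8
  Seq1 vs Seq4: 5
  Seq2 vs Seq3: 10
  Seq2 vs Seq4: 7
  Seq3 vs Seq4: 7
The smallest is 4 mismatches, between Seq1 and Seq2; p = 4/21 = 0.190.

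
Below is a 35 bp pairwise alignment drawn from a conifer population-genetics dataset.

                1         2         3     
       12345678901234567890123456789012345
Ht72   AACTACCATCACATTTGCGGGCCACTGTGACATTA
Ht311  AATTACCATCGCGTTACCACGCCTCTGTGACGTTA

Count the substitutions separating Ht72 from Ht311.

9

The sequences differ at positions 3 (C/T), 11 (A/G), 13 (A/G), 16 (T/A), 17 (G/C), 19 (G/A), 20 (G/C), 24 (A/T), 32 (A/G).
That gives 9 mismatches out of 35 aligned sites, so the Hamming distance is 9.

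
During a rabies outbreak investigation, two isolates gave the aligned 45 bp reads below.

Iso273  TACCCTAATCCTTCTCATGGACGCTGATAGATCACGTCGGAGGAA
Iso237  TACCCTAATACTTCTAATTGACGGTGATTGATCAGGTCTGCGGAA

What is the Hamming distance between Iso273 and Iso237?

8

The sequences differ at positions 10 (C/A), 16 (C/A), 19 (G/T), 24 (C/G), 29 (A/T), 35 (C/G), 39 (G/T), 41 (A/C).
That gives 8 mismatches out of 45 aligned sites, so the Hamming distance is 8.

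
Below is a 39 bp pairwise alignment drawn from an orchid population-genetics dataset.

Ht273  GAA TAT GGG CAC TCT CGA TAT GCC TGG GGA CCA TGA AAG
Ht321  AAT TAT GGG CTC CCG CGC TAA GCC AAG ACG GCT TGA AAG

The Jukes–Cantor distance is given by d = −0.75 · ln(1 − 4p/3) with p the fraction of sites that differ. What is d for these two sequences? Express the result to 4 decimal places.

Mismatches occur at site 1 (G↔A), site 3 (A↔T), site 11 (A↔T), site 13 (T↔C), site 15 (T↔G), site 18 (A↔C), site 21 (T↔A), site 25 (T↔A), site 26 (G↔A), site 28 (G↔A), site 29 (G↔C), site 30 (A↔G), site 31 (C↔G), site 33 (A↔T).
p = 14/39 = 0.358974.
d = −0.75 · ln(1 − (4/3)·0.358974) = −0.75 · ln(0.521368) = −0.75 · (-0.651299) = 0.4885.

0.4885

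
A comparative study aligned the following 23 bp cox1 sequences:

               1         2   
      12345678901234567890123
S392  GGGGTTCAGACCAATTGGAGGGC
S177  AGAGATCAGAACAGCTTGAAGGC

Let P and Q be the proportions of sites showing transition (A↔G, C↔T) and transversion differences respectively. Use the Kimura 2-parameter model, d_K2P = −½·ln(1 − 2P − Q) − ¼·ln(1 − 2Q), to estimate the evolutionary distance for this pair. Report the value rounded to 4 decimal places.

0.4920

Mismatches occur at site 1 (G/A, transition), site 3 (G/A, transition), site 5 (T/A, transversion), site 11 (C/A, transversion), site 14 (A/G, transition), site 15 (T/C, transition), site 17 (G/T, transversion), site 20 (G/A, transition).
Of the 8 differences, 5 transitions and 3 transversions over 23 sites: P = 5/23 = 0.217391, Q = 3/23 = 0.130435.
d = −0.5·ln(0.434783) − 0.25·ln(0.739130) = −0.5·(-0.832908) − 0.25·(-0.302281) = 0.4920.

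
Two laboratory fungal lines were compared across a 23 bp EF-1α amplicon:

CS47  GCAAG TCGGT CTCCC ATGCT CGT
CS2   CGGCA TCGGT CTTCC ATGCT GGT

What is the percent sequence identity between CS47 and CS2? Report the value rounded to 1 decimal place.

69.6%

Mismatches occur at site 1 (G→C), site 2 (C→G), site 3 (A→G), site 4 (A→C), site 5 (G→A), site 13 (C→T), site 21 (C→G).
16 of the 23 sites match, so the percent identity is 16/23 × 100 = 69.6%.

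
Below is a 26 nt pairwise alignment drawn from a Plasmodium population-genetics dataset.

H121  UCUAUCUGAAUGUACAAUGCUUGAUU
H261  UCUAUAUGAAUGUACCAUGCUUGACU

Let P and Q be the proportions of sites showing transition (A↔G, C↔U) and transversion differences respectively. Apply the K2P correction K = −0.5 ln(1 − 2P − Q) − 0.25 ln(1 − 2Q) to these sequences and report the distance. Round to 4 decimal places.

Differing sites — 6:C/A (Tv); 16:A/C (Tv); 25:U/C (Ti).
Of the 3 differences, 1 transition and 2 transversions over 26 sites: P = 1/26 = 0.038462, Q = 2/26 = 0.076923.
d = −0.5·ln(0.846153) − 0.25·ln(0.846154) = −0.5·(-0.167055) − 0.25·(-0.167054) = 0.1253.

0.1253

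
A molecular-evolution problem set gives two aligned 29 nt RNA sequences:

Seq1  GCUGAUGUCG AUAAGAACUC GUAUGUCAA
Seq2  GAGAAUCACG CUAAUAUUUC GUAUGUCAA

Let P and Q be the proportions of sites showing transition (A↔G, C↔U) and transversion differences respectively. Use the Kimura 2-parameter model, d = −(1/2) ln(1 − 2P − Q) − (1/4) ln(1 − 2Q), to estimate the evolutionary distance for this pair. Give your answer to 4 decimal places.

Mismatches occur at site 2 (C↔A, transversion), site 3 (U↔G, transversion), site 4 (G↔A, transition), site 7 (G↔C, transversion), site 8 (U↔A, transversion), site 11 (A↔C, transversion), site 15 (G↔U, transversion), site 17 (A↔U, transversion), site 18 (C↔U, transition).
Of the 9 differences, 2 transitions and 7 transversions over 29 sites: P = 2/29 = 0.068966, Q = 7/29 = 0.241379.
d = −0.5·ln(0.620689) − 0.25·ln(0.517242) = −0.5·(-0.476925) − 0.25·(-0.659244) = 0.4033.

0.4033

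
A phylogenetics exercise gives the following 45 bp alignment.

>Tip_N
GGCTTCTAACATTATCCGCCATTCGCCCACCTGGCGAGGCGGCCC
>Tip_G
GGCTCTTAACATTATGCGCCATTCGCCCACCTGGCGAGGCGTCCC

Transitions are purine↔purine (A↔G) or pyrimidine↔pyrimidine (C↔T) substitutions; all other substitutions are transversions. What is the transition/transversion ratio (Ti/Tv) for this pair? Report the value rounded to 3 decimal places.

Mismatches occur at site 5 (T→C, transition), site 6 (C→T, transition), site 16 (C→G, transversion), site 42 (G→T, transversion).
Of the 4 differences, 2 transitions and 2 transversions, so Ti/Tv = 2/2 = 1.000.

1.000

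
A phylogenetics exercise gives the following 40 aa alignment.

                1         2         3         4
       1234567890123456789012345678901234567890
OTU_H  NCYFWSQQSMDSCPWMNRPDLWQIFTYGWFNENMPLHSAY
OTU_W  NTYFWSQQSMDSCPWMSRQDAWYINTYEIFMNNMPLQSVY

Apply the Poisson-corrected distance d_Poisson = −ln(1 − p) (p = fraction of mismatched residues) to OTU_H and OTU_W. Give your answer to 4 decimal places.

0.3567

The sequences differ at positions 2 (C/T), 17 (N/S), 19 (P/Q), 21 (L/A), 23 (Q/Y), 25 (F/N), 28 (G/E), 29 (W/I), 31 (N/M), 32 (E/N), 37 (H/Q), 39 (A/V).
p = 12/40 = 0.300000.
d = −ln(1 − 0.300000) = −ln(0.700000) = 0.3567.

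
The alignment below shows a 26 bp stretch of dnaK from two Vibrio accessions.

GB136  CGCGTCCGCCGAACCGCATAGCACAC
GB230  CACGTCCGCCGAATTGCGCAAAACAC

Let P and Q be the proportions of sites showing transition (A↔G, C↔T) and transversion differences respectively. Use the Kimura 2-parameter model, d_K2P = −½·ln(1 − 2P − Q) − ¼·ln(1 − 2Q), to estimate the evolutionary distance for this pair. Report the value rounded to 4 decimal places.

0.3666

Differing sites — 2:G/A (Ti); 14:C/T (Ti); 15:C/T (Ti); 18:A/G (Ti); 19:T/C (Ti); 21:G/A (Ti); 22:C/A (Tv).
Of the 7 differences, 6 transitions and 1 transversion over 26 sites: P = 6/26 = 0.230769, Q = 1/26 = 0.038462.
d = −0.5·ln(0.500000) − 0.25·ln(0.923076) = −0.5·(-0.693147) − 0.25·(-0.080044) = 0.3666.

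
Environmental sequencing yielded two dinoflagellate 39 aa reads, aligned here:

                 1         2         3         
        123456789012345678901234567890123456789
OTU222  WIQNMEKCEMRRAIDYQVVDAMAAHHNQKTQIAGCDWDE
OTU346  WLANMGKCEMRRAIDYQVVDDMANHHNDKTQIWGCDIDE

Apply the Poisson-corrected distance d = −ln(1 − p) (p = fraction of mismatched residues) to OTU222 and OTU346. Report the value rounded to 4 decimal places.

0.2296

The sequences differ at positions 2 (I/L), 3 (Q/A), 6 (E/G), 21 (A/D), 24 (A/N), 28 (Q/D), 33 (A/W), 37 (W/I).
p = 8/39 = 0.205128.
d = −ln(1 − 0.205128) = −ln(0.794872) = 0.2296.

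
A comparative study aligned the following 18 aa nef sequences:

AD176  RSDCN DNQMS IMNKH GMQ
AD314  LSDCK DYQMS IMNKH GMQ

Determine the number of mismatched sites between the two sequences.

Mismatches occur at site 1 (R/L), site 5 (N/K), site 7 (N/Y).
That gives 3 mismatches out of 18 aligned sites, so the Hamming distance is 3.

3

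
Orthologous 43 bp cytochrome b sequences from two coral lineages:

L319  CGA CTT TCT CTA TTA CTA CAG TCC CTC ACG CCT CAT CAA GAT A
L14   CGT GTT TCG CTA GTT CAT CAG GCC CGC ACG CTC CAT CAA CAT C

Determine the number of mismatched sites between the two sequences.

13

The sequences differ at positions 3 (A/T), 4 (C/G), 9 (T/G), 13 (T/G), 15 (A/T), 17 (T/A), 18 (A/T), 22 (T/G), 26 (T/G), 32 (C/T), 33 (T/C), 40 (G/C), 43 (A/C).
That gives 13 mismatches out of 43 aligned sites, so the Hamming distance is 13.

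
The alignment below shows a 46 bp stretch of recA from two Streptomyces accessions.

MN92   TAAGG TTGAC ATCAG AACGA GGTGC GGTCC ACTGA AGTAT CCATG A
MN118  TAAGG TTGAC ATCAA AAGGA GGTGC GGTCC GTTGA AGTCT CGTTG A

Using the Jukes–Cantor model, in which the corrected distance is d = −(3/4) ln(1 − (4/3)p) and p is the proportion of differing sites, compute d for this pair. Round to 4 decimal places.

0.1701

Differing sites — 15:G/A; 18:C/G; 31:A/G; 32:C/T; 39:A/C; 42:C/G; 43:A/T.
p = 7/46 = 0.152174.
d = −0.75 · ln(1 − (4/3)·0.152174) = −0.75 · ln(0.797101) = −0.75 · (-0.226774) = 0.1701.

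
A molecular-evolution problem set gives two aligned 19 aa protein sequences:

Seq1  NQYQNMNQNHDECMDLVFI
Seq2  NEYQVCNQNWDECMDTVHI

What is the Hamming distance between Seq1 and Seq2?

6

Mismatches occur at site 2 (Q↔E), site 5 (N↔V), site 6 (M↔C), site 10 (H↔W), site 16 (L↔T), site 18 (F↔H).
That gives 6 mismatches out of 19 aligned sites, so the Hamming distance is 6.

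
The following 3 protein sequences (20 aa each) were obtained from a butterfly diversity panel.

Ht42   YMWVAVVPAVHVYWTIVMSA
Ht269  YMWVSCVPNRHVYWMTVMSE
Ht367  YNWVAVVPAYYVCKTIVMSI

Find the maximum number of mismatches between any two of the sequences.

Pairwise Hamming distances:
  Ht42 vs Ht269: 7
  Ht42 vs Ht367: 6
  Ht269 vs Ht367: 11
The largest is 11, between Ht269 and Ht367.

11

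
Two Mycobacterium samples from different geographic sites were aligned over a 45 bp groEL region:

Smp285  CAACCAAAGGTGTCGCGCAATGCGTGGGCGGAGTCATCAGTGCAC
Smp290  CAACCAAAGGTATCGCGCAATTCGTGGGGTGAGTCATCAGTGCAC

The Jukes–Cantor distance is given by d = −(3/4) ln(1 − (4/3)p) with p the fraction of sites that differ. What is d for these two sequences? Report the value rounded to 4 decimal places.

0.0946

Mismatches occur at site 12 (G↔A), site 22 (G↔T), site 29 (C↔G), site 30 (G↔T).
p = 4/45 = 0.088889.
d = −0.75 · ln(1 − (4/3)·0.088889) = −0.75 · ln(0.881481) = −0.75 · (-0.126152) = 0.0946.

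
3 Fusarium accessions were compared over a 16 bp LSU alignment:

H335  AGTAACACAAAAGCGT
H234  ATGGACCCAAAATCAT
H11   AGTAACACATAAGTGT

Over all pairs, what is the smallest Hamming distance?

2

Pairwise Hamming distances:
  H335 vs H234: 6
  H335 vs H11: 2
  H234 vs H11: 8
The smallest is 2, between H335 and H11.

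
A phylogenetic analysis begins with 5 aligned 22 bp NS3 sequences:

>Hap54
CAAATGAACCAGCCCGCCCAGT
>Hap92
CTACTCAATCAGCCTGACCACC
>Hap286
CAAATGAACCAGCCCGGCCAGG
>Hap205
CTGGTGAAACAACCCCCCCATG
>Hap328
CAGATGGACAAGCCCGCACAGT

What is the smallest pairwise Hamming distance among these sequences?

2

Pairwise Hamming distances:
  Hap54 vs Hap92: 8
  Hap54 vs Hap286: 2
  Hap54 vs Hap205: 8
  Hap54 vs Hap328: 4
  Hap92 vs Hap286: 8
  Hap92 vs Hap205: 10
  Hap92 vs Hap328: 12
  Hap286 vs Hap205: 8
  Hap286 vs Hap328: 6
  Hap205 vs Hap328: 10
The smallest is 2, between Hap54 and Hap286.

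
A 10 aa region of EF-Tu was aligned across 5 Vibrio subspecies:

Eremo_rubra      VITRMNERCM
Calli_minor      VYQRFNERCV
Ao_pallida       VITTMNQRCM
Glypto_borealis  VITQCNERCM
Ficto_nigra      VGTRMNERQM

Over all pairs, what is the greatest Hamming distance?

Pairwise Hamming distances:
  Eremo_rubra vs Calli_minor: 4
  Eremo_rubra vs Ao_pallida: 2
  Eremo_rubra vs Glypto_borealis: 2
  Eremo_rubra vs Ficto_nigra: 2
  Calli_minor vs Ao_pallida: 6
  Calli_minor vs Glypto_borealis: 5
  Calli_minor vs Ficto_nigra: 5
  Ao_pallida vs Glypto_borealis: 3
  Ao_pallida vs Ficto_nigra: 4
  Glypto_borealis vs Ficto_nigra: 4
The largest is 6, between Calli_minor and Ao_pallida.

6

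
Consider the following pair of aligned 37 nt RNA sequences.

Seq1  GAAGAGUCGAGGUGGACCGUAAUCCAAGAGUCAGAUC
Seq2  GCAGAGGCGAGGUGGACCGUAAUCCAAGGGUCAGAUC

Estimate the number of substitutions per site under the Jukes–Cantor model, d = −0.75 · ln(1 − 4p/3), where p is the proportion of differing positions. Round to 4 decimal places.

0.0858

The sequences differ at positions 2 (A/C), 7 (U/G), 29 (A/G).
p = 3/37 = 0.081081.
d = −0.75 · ln(1 − (4/3)·0.081081) = −0.75 · ln(0.891892) = −0.75 · (-0.114410) = 0.0858.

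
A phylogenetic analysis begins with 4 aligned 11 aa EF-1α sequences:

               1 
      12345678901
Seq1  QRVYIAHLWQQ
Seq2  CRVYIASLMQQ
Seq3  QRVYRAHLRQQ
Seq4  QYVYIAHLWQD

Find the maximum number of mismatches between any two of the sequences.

Pairwise Hamming distances:
  Seq1 vs Seq2: 3
  Seq1 vs Seq3: 2
  Seq1 vs Seq4: 2
  Seq2 vs Seq3: 4
  Seq2 vs Seq4: 5
  Seq3 vs Seq4: 4
The largest is 5, between Seq2 and Seq4.

5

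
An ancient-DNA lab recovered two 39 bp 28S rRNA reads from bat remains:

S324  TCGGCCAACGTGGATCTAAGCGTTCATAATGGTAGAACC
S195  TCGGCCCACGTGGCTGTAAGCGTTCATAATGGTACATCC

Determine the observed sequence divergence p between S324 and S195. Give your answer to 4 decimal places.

Mismatches occur at site 7 (A/C), site 14 (A/C), site 16 (C/G), site 35 (G/C), site 37 (A/T).
There are 5 differences over 39 sites, so p = 5/39 = 0.1282.

0.1282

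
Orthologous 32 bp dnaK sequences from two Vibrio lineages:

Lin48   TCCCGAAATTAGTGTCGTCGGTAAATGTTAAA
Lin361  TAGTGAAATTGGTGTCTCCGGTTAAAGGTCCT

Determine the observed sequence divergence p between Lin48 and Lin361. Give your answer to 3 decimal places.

The sequences differ at positions 2 (C/A), 3 (C/G), 4 (C/T), 11 (A/G), 17 (G/T), 18 (T/C), 23 (A/T), 26 (T/A), 28 (T/G), 30 (A/C), 31 (A/C), 32 (A/T).
There are 12 differences over 32 sites, so p = 12/32 = 0.375.

0.375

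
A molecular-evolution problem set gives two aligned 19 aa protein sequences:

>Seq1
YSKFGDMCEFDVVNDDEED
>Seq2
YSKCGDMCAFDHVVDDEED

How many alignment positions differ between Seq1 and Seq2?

4

The sequences differ at positions 4 (F/C), 9 (E/A), 12 (V/H), 14 (N/V).
That gives 4 mismatches out of 19 aligned sites, so the Hamming distance is 4.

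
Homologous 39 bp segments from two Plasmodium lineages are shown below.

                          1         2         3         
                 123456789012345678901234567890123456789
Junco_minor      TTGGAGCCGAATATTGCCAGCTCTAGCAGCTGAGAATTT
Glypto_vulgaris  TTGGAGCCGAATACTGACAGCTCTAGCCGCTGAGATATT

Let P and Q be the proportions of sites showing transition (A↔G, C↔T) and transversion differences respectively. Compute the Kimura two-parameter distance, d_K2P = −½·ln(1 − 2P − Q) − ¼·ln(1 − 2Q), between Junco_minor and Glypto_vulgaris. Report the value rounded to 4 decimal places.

The sequences differ at positions 14 (T/C, transition), 17 (C/A, transversion), 28 (A/C, transversion), 36 (A/T, transversion), 37 (T/A, transversion).
Of the 5 differences, 1 transition and 4 transversions over 39 sites: P = 1/39 = 0.025641, Q = 4/39 = 0.102564.
d = −0.5·ln(0.846154) − 0.25·ln(0.794872) = −0.5·(-0.167054) − 0.25·(-0.229574) = 0.1409.

0.1409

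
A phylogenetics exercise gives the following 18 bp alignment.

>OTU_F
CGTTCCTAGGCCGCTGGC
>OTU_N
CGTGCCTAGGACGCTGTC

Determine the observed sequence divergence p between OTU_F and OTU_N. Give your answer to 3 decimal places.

0.167

Mismatches occur at site 4 (T↔G), site 11 (C↔A), site 17 (G↔T).
There are 3 differences over 18 sites, so p = 3/18 = 0.167.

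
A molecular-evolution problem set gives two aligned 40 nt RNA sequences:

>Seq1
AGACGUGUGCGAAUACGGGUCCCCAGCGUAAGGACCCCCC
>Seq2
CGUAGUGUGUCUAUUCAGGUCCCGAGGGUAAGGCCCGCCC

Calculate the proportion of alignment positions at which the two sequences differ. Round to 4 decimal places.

Mismatches occur at site 1 (A/C), site 3 (A/U), site 4 (C/A), site 10 (C/U), site 11 (G/C), site 12 (A/U), site 15 (A/U), site 17 (G/A), site 24 (C/G), site 27 (C/G), site 34 (A/C), site 37 (C/G).
There are 12 differences over 40 sites, so p = 12/40 = 0.3000.

0.3000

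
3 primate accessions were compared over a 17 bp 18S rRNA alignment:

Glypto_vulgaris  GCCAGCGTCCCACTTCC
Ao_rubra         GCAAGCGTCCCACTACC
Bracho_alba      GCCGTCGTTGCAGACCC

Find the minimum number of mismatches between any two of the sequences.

Pairwise Hamming distances:
  Glypto_vulgaris vs Ao_rubra: 2
  Glypto_vulgaris vs Bracho_alba: 7
  Ao_rubra vs Bracho_alba: 8
The smallest is 2, between Glypto_vulgaris and Ao_rubra.

2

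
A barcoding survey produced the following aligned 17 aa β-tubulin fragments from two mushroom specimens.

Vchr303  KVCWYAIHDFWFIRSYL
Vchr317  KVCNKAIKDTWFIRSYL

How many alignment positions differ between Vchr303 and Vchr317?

4

The sequences differ at positions 4 (W/N), 5 (Y/K), 8 (H/K), 10 (F/T).
That gives 4 mismatches out of 17 aligned sites, so the Hamming distance is 4.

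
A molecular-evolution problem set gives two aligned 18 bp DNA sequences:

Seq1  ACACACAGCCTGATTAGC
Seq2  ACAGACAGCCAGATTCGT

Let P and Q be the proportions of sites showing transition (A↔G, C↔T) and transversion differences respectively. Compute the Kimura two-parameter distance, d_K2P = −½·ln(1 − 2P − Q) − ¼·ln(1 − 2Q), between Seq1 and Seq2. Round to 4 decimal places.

Differing sites — 4:C/G (Tv); 11:T/A (Tv); 16:A/C (Tv); 18:C/T (Ti).
Of the 4 differences, 1 transition and 3 transversions over 18 sites: P = 1/18 = 0.055556, Q = 3/18 = 0.166667.
d = −0.5·ln(0.722221) − 0.25·ln(0.666666) = −0.5·(-0.325424) − 0.25·(-0.405466) = 0.2641.

0.2641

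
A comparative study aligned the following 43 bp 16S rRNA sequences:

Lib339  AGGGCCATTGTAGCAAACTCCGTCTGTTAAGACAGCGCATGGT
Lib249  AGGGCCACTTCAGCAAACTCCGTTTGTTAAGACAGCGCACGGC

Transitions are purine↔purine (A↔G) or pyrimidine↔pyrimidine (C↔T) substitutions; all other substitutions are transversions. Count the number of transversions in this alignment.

The sequences differ at positions 8 (T/C, transition), 10 (G/T, transversion), 11 (T/C, transition), 24 (C/T, transition), 40 (T/C, transition), 43 (T/C, transition).
Of the 6 differences, 5 transitions and 1 transversion, so the answer is 1.

1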